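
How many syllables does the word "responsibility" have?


Word: "responsibility"
Syllable breakdown: re-spon-si-bil-i-ty
Counting: 6 parts
= 6 syllables


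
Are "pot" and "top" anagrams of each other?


Word 1: "pot" → sorted: opt
Word 2: "top" → sorted: opt
Same letters? opt == opt
Anagram = Yes


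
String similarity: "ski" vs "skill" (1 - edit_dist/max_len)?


Word 1: "ski" (length 3)
Word 2: "skill" (length 5)
One optimal edit sequence:
  1. keep 's'
  2. keep 'k'
  3. keep 'i'
  4. insert 'l'  (+1)
  5. insert 'l'  (+1)
Edit distance = 2
Max length = max(3, 5) = 5
Similarity = 1 - 2/5
= 0.6000


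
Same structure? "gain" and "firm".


Pattern of "gain": [0, 1, 2, 3]
Pattern of "firm": [0, 1, 2, 3]
Patterns match
Same pattern = Yes


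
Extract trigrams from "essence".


Word: "essence" (length 7)
Number of trigrams = 7 - 3 + 1 = 5
  Position 0: "ess"
  Position 1: "sse"
  Position 2: "sen"
  Position 3: "enc"
  Position 4: "nce"
Trigrams = "ess", "sse", "sen", "enc", "nce"


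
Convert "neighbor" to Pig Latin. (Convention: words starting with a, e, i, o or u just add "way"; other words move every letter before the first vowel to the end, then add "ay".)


Word: "neighbor"
Starts with consonant(s) → move to end, add 'ay'
Consonant cluster: "n"
Pig Latin = "eighbornay"


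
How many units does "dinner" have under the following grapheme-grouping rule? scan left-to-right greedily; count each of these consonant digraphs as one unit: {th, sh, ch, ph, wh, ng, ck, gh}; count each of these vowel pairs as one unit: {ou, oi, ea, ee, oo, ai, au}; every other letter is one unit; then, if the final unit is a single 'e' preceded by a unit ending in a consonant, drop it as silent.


Word: "dinner" (6 letters)
Left-to-right scan:
  [1] 'd' (letter)
  [2] 'i' (letter)
  [3] 'n' (letter)
  [4] 'n' (letter)
  [5] 'e' (letter)
  [6] 'r' (letter)
Units from scan: 6
Sound units = 6 units


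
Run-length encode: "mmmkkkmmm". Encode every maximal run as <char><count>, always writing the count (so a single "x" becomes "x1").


String: "mmmkkkmmm"
Scanning for consecutive runs:
  'm' x 3
  'k' x 3
  'm' x 3
RLE = "m3k3m3"


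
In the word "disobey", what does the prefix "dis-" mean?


Prefix: dis-
Example: disobey (dis- + obey)
Meaning = not / opposite


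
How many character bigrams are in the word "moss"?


Word: "moss" (length 4)
Number of 2-grams = length - 2 + 1 = 4 - 2 + 1
= 3


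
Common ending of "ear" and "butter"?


Word 1: "ear"
Word 2: "butter"
Comparing from end:
  Pos -1: 'r' == 'r'
  Pos -2: 'a' != 'e' (stop)
LCS = "r" (length 1)


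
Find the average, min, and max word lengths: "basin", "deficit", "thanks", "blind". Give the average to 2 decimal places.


Lengths: "basin"=5, "deficit"=7, "thanks"=6, "blind"=5
Sum = 23, Count = 4
Average = 23/4 = 5.75
= avg=5.75, min=5, max=7


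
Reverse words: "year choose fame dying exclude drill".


Original: "year choose fame dying exclude drill"
Words (1..n): year | choose | fame | dying | exclude | drill
Reversed (n..1): drill | exclude | dying | fame | choose | year
Result = "drill exclude dying fame choose year"


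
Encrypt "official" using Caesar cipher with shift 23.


Word: "official"
Shift: 23
Each letter → (letter + shift) mod 26:
  'o' (14) + 23 = 11 → 'l'
  'f' (5) + 23 = 2 → 'c'
  'f' (5) + 23 = 2 → 'c'
  'i' (8) + 23 = 5 → 'f'
  'c' (2) + 23 = 25 → 'z'
  'i' (8) + 23 = 5 → 'f'
  'a' (0) + 23 = 23 → 'x'
  'l' (11) + 23 = 8 → 'i'
Result = "lccfzfxi"


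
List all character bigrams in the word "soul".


Word: "soul" (length 4)
Number of bigrams = 4 - 2 + 1 = 3
  Position 0: "so"
  Position 1: "ou"
  Position 2: "ul"
Bigrams = "so", "ou", "ul"


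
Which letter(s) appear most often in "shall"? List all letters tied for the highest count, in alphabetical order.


Word: "shall"
Letter counts:
  'a': 1
  'h': 1
  'l': 2
  's': 1
Maximum count = 2
Most frequent = 'l' (2 times each)


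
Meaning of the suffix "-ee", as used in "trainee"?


Suffix: -ee
Example: trainee (train + -ee)
Meaning = one who receives


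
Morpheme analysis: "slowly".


Word: "slowly"
Morphemes: slow + -ly
Each morpheme carries meaning
= 2 morphemes


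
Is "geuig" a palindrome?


Word: "geuig"
Reversed: "giueg"
Forward == Backward? geuig != giueg
Palindrome = No


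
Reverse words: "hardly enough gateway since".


Original: "hardly enough gateway since"
Words (1..n): hardly | enough | gateway | since
Reversed (n..1): since | gateway | enough | hardly
Result = "since gateway enough hardly"


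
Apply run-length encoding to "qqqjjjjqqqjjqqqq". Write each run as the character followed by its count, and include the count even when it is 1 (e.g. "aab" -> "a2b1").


String: "qqqjjjjqqqjjqqqq"
Scanning for consecutive runs:
  'q' x 3
  'j' x 4
  'q' x 3
  'j' x 2
  'q' x 4
RLE = "q3j4q3j2q4"


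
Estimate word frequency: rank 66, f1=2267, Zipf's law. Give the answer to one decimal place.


Zipf's law: f(r) = f(1) / r
f(1) = 2267
f(66) = 2267 / 66
= 34.3 occurrences


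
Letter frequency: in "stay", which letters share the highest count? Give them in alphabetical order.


Word: "stay"
Letter counts:
  'a': 1
  's': 1
  't': 1
  'y': 1
Maximum count = 1
Most frequent = 'a', 's', 't', 'y' (1 time each)


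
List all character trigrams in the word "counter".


Word: "counter" (length 7)
Number of trigrams = 7 - 3 + 1 = 5
  Position 0: "cou"
  Position 1: "oun"
  Position 2: "unt"
  Position 3: "nte"
  Position 4: "ter"
Trigrams = "cou", "oun", "unt", "nte", "ter"


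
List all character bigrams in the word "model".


Word: "model" (length 5)
Number of bigrams = 5 - 2 + 1 = 4
  Position 0: "mo"
  Position 1: "od"
  Position 2: "de"
  Position 3: "el"
Bigrams = "mo", "od", "de", "el"


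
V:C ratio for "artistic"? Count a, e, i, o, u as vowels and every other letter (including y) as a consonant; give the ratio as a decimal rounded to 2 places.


Word: "artistic"
Vowels (a,e,i,o,u): 3
Consonants: 5
Ratio = 3/5
= 0.60


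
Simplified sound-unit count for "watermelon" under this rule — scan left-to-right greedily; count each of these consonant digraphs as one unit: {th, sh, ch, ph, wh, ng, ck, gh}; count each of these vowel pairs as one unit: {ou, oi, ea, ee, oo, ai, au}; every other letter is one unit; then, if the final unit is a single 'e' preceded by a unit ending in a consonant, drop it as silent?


Word: "watermelon" (10 letters)
Left-to-right scan:
  (1) 'w' (letter)
  (2) 'a' (letter)
  (3) 't' (letter)
  (4) 'e' (letter)
  (5) 'r' (letter)
  (6) 'm' (letter)
  (7) 'e' (letter)
  (8) 'l' (letter)
  (9) 'o' (letter)
  (10) 'n' (letter)
Units from scan: 10
Sound units = 10 units


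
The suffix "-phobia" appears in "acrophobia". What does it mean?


Suffix: -phobia
As in: acrophobia -> acro- + -phobia
Meaning = fear of


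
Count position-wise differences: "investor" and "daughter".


Comparing character by character (same length = 8):
  Pos 0: 'i' vs 'd' !=
  Pos 1: 'n' vs 'a' !=
  Pos 2: 'v' vs 'u' !=
  Pos 3: 'e' vs 'g' !=
  Pos 4: 's' vs 'h' !=
  Pos 5: 't' vs 't' =
  Pos 6: 'o' vs 'e' !=
  Pos 7: 'r' vs 'r' =
Hamming distance = 6


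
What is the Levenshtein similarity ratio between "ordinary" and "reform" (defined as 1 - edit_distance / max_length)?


Word 1: "ordinary" (length 8)
Word 2: "reform" (length 6)
One optimal edit sequence:
  1. delete 'o'  (+1)
  2. keep 'r'
  3. delete 'd'  (+1)
  4. substitute 'i' -> 'e'  (+1)
  5. substitute 'n' -> 'f'  (+1)
  6. substitute 'a' -> 'o'  (+1)
  7. keep 'r'
  8. substitute 'y' -> 'm'  (+1)
Edit distance = 6
Max length = max(8, 6) = 8
Similarity = 1 - 6/8
= 0.2500


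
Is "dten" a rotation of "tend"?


Word: "tend", Candidate: "dten"
Method: check if candidate is substring of word+word
"tendtend" contains "dten"? Yes
Is rotation = Yes


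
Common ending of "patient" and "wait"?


Word 1: "patient"
Word 2: "wait"
Comparing from end:
  Pos -1: 't' == 't'
  Pos -2: 'n' != 'i' (stop)
LCS = "t" (length 1)


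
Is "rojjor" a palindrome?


Word: "rojjor"
Reversed: "rojjor"
Forward == Backward? rojjor == rojjor
Palindrome = Yes


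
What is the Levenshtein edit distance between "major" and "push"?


Word 1: "major" (length 5)
Word 2: "push" (length 4)
One optimal edit sequence (insert/delete/substitute each cost 1):
  1. delete 'm'  (+1)
  2. substitute 'a' -> 'p'  (+1)
  3. substitute 'j' -> 'u'  (+1)
  4. substitute 'o' -> 's'  (+1)
  5. substitute 'r' -> 'h'  (+1)
Total edit operations: 5
Edit distance = 5


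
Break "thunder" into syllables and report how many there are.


Word: "thunder"
Syllable breakdown: thun | der
Counting: 2 parts
= 2 syllables


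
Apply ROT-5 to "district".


Word: "district"
Shift: 5
Each letter → (letter + shift) mod 26:
  'd' (3) + 5 = 8 → 'i'
  'i' (8) + 5 = 13 → 'n'
  's' (18) + 5 = 23 → 'x'
  't' (19) + 5 = 24 → 'y'
  'r' (17) + 5 = 22 → 'w'
  'i' (8) + 5 = 13 → 'n'
  'c' (2) + 5 = 7 → 'h'
  't' (19) + 5 = 24 → 'y'
Result = "inxywnhy"


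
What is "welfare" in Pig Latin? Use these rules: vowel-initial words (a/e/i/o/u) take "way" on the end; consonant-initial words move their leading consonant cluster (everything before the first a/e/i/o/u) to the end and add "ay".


Word: "welfare"
Starts with consonant(s) → move to end, add 'ay'
Consonant cluster: "w"
Pig Latin = "elfareway"


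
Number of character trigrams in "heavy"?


Word: "heavy" (length 5)
Number of 3-grams = length - 3 + 1 = 5 - 3 + 1
= 3


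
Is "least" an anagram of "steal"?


Word 1: "steal" → sorted: aelst
Word 2: "least" → sorted: aelst
Same letters? aelst == aelst
Anagram = Yes


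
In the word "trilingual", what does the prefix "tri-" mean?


Prefix: tri-
As in: trilingual -> tri- + lingual
Meaning = three


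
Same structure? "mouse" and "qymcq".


Pattern of "mouse": [0, 1, 2, 3, 4]
Pattern of "qymcq": [0, 1, 2, 3, 0]
Patterns do not match
Same pattern = No


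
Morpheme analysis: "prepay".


Word: "prepay"
Morphemes: pre- + pay
Each morpheme carries meaning
= 2 morphemes


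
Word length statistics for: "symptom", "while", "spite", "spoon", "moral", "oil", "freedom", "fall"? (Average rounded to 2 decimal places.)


Lengths: "symptom"=7, "while"=5, "spite"=5, "spoon"=5, "moral"=5, "oil"=3, "freedom"=7, "fall"=4
Sum = 41, Count = 8
Average = 41/8 = 5.13
= avg=5.13, min=3, max=7


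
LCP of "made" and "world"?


Word 1: "made"
Word 2: "world"
Comparing from start:
  Pos 0: 'm' != 'w' (stop)
LCP = "" (length 0)


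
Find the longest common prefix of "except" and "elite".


Word 1: "except"
Word 2: "elite"
Comparing from start:
  Pos 0: 'e' == 'e'
  Pos 1: 'x' != 'l' (stop)
LCP = "e" (length 1)


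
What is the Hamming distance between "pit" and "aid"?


Comparing character by character (same length = 3):
  Pos 0: 'p' vs 'a' !=
  Pos 1: 'i' vs 'i' =
  Pos 2: 't' vs 'd' !=
Hamming distance = 2


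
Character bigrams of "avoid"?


Word: "avoid" (length 5)
Number of bigrams = 5 - 2 + 1 = 4
  Position 0: "av"
  Position 1: "vo"
  Position 2: "oi"
  Position 3: "id"
Bigrams = "av", "vo", "oi", "id"


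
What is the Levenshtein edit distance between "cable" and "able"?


Word 1: "cable" (length 5)
Word 2: "able" (length 4)
One optimal edit sequence (insert/delete/substitute each cost 1):
  1. delete 'c'  (+1)
  2. keep 'a'
  3. keep 'b'
  4. keep 'l'
  5. keep 'e'
Total edit operations: 1
Edit distance = 1


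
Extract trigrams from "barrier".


Word: "barrier" (length 7)
Number of trigrams = 7 - 3 + 1 = 5
  Position 0: "bar"
  Position 1: "arr"
  Position 2: "rri"
  Position 3: "rie"
  Position 4: "ier"
Trigrams = "bar", "arr", "rri", "rie", "ier"


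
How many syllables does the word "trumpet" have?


Word: "trumpet"
Syllable breakdown: trum-pet
Counting: 2 parts
= 2 syllables


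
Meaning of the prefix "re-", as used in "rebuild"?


Prefix: re-
As in: rebuild -> re- + build
Meaning = again


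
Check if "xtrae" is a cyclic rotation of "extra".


Word: "extra", Candidate: "xtrae"
Method: check if candidate is substring of word+word
"extraextra" contains "xtrae"? Yes
Is rotation = Yes


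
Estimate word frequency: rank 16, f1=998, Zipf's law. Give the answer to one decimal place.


Zipf's law: f(r) = f(1) / r
f(1) = 998
f(16) = 998 / 16
= 62.4 occurrences


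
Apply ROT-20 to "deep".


Word: "deep"
Shift: 20
Each letter → (letter + shift) mod 26:
  'd' (3) + 20 = 23 → 'x'
  'e' (4) + 20 = 24 → 'y'
  'e' (4) + 20 = 24 → 'y'
  'p' (15) + 20 = 9 → 'j'
Result = "xyyj"


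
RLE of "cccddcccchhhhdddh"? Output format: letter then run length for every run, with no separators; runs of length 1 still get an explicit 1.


String: "cccddcccchhhhdddh"
Scanning for consecutive runs:
  'c' x 3
  'd' x 2
  'c' x 4
  'h' x 4
  'd' x 3
  'h' x 1
RLE = "c3d2c4h4d3h1"


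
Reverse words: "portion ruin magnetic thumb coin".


Original: "portion ruin magnetic thumb coin"
Words (1..n): portion | ruin | magnetic | thumb | coin
Reversed (n..1): coin | thumb | magnetic | ruin | portion
Result = "coin thumb magnetic ruin portion"


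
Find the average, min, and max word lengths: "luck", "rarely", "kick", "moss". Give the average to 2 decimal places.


Lengths: "luck"=4, "rarely"=6, "kick"=4, "moss"=4
Sum = 18, Count = 4
Average = 18/4 = 4.50
= avg=4.50, min=4, max=6


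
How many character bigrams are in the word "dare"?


Word: "dare" (length 4)
Number of 2-grams = length - 2 + 1 = 4 - 2 + 1
= 3


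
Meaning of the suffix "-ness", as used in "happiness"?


Suffix: -ness
Example: happiness (happy + -ness, with a spelling change)
Meaning = state of being


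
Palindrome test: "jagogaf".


Word: "jagogaf"
Reversed: "fagogaj"
Forward == Backward? jagogaf != fagogaj
Palindrome = No


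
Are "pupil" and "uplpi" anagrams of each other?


Word 1: "pupil" → sorted: ilppu
Word 2: "uplpi" → sorted: ilppu
Same letters? ilppu == ilppu
Anagram = Yes


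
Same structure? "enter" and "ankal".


Pattern of "enter": [0, 1, 2, 0, 3]
Pattern of "ankal": [0, 1, 2, 0, 3]
Patterns match
Same pattern = Yes


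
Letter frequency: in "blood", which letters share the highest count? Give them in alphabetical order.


Word: "blood"
Letter counts:
  'b': 1
  'd': 1
  'l': 1
  'o': 2
Maximum count = 2
Most frequent = 'o' (2 times each)


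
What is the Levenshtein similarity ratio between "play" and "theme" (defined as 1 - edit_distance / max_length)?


Word 1: "play" (length 4)
Word 2: "theme" (length 5)
One optimal edit sequence:
  1. insert 't'  (+1)
  2. substitute 'p' -> 'h'  (+1)
  3. substitute 'l' -> 'e'  (+1)
  4. substitute 'a' -> 'm'  (+1)
  5. substitute 'y' -> 'e'  (+1)
Edit distance = 5
Max length = max(4, 5) = 5
Similarity = 1 - 5/5
= 0.0000


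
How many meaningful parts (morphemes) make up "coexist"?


Word: "coexist"
Morphemes: co- | exist
Each morpheme carries meaning
= 2 morphemes


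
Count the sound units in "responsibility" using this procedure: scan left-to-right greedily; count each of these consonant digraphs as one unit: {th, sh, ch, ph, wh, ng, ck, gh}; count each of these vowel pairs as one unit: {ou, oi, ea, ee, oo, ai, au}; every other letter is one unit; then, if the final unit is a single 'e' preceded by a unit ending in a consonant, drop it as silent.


Word: "responsibility" (14 letters)
Left-to-right scan:
  1. 'r' (letter)
  2. 'e' (letter)
  3. 's' (letter)
  4. 'p' (letter)
  5. 'o' (letter)
  6. 'n' (letter)
  7. 's' (letter)
  8. 'i' (letter)
  9. 'b' (letter)
  10. 'i' (letter)
  11. 'l' (letter)
  12. 'i' (letter)
  13. 't' (letter)
  14. 'y' (letter)
Units from scan: 14
Sound units = 14 units


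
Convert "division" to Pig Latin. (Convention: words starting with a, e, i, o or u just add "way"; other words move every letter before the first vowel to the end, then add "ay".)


Word: "division"
Starts with consonant(s) → move to end, add 'ay'
Consonant cluster: "d"
Pig Latin = "ivisionday"


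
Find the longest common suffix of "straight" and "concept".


Word 1: "straight"
Word 2: "concept"
Comparing from end:
  Pos -1: 't' == 't'
  Pos -2: 'h' != 'p' (stop)
LCS = "t" (length 1)


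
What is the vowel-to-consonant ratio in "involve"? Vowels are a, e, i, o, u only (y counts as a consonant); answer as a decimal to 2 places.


Word: "involve"
Vowels (a,e,i,o,u): 3
Consonants: 4
Ratio = 3/4
= 0.75


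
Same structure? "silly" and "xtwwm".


Pattern of "silly": [0, 1, 2, 2, 3]
Pattern of "xtwwm": [0, 1, 2, 2, 3]
Patterns match
Same pattern = Yes


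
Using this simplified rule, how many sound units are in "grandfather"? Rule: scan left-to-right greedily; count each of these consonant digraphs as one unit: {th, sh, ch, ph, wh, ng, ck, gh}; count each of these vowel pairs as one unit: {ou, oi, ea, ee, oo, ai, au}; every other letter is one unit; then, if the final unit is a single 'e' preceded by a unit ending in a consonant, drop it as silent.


Word: "grandfather" (11 letters)
Left-to-right scan:
  1. 'g' (letter)
  2. 'r' (letter)
  3. 'a' (letter)
  4. 'n' (letter)
  5. 'd' (letter)
  6. 'f' (letter)
  7. 'a' (letter)
  8. 'th' (digraph)
  9. 'e' (letter)
  10. 'r' (letter)
Units from scan: 10
Sound units = 10 units


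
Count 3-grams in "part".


Word: "part" (length 4)
Number of 3-grams = length - 3 + 1 = 4 - 3 + 1
= 2


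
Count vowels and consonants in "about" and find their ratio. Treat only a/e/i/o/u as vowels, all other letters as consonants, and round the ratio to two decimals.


Word: "about"
Vowels (a,e,i,o,u): 3
Consonants: 2
Ratio = 3/2
= 1.50


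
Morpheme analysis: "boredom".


Word: "boredom"
Morphemes: bore / -dom
Each morpheme carries meaning
= 2 morphemes


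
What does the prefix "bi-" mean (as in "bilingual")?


Prefix: bi-
Example: bilingual (bi- + lingual)
Meaning = two


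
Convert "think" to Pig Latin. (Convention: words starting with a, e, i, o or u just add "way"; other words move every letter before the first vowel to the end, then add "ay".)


Word: "think"
Starts with consonant(s) → move to end, add 'ay'
Consonant cluster: "th"
Pig Latin = "inkthay"


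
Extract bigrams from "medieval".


Word: "medieval" (length 8)
Number of bigrams = 8 - 2 + 1 = 7
  Position 0: "me"
  Position 1: "ed"
  Position 2: "di"
  Position 3: "ie"
  Position 4: "ev"
  Position 5: "va"
  Position 6: "al"
Bigrams = "me", "ed", "di", "ie", "ev", "va", "al"


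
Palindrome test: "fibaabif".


Word: "fibaabif"
Reversed: "fibaabif"
Forward == Backward? fibaabif == fibaabif
Palindrome = Yes


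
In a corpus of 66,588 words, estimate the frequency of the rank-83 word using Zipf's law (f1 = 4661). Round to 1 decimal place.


Zipf's law: f(r) = f(1) / r
f(1) = 4661
f(83) = 4661 / 83
= 56.2 occurrences


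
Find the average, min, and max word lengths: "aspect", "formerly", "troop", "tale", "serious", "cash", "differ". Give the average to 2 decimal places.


Lengths: "aspect"=6, "formerly"=8, "troop"=5, "tale"=4, "serious"=7, "cash"=4, "differ"=6
Sum = 40, Count = 7
Average = 40/7 = 5.71
= avg=5.71, min=4, max=8


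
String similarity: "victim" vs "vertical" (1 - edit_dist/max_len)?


Word 1: "victim" (length 6)
Word 2: "vertical" (length 8)
One optimal edit sequence:
  1. keep 'v'
  2. substitute 'i' -> 'e'  (+1)
  3. substitute 'c' -> 'r'  (+1)
  4. keep 't'
  5. keep 'i'
  6. insert 'c'  (+1)
  7. insert 'a'  (+1)
  8. substitute 'm' -> 'l'  (+1)
Edit distance = 5
Max length = max(6, 8) = 8
Similarity = 1 - 5/8
= 0.3750


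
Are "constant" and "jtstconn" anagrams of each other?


Word 1: "constant" → sorted: acnnostt
Word 2: "jtstconn" → sorted: cjnnostt
Same letters? acnnostt != cjnnostt
Anagram = No


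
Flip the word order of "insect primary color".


Original: "insect primary color"
Words (1..n): insect | primary | color
Reversed (n..1): color | primary | insect
Result = "color primary insect"


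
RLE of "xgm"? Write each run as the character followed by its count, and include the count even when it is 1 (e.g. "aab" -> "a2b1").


String: "xgm"
Scanning for consecutive runs:
  'x' x 1
  'g' x 1
  'm' x 1
RLE = "x1g1m1"


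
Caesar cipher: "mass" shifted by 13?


Word: "mass"
Shift: 13
Each letter → (letter + shift) mod 26:
  'm' (12) + 13 = 25 → 'z'
  'a' (0) + 13 = 13 → 'n'
  's' (18) + 13 = 5 → 'f'
  's' (18) + 13 = 5 → 'f'
Result = "znff"


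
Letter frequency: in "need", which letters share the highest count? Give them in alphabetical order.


Word: "need"
Letter counts:
  'd': 1
  'e': 2
  'n': 1
Maximum count = 2
Most frequent = 'e' (2 times each)


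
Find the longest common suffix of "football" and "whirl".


Word 1: "football"
Word 2: "whirl"
Comparing from end:
  Pos -1: 'l' == 'l'
  Pos -2: 'l' != 'r' (stop)
LCS = "l" (length 1)


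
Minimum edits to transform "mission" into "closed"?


Word 1: "mission" (length 7)
Word 2: "closed" (length 6)
One optimal edit sequence (insert/delete/substitute each cost 1):
  1. substitute 'm' -> 'c'  (+1)
  2. substitute 'i' -> 'l'  (+1)
  3. substitute 's' -> 'o'  (+1)
  4. keep 's'
  5. delete 'i'  (+1)
  6. substitute 'o' -> 'e'  (+1)
  7. substitute 'n' -> 'd'  (+1)
Total edit operations: 6
Edit distance = 6


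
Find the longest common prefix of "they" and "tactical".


Word 1: "they"
Word 2: "tactical"
Comparing from start:
  Pos 0: 't' == 't'
  Pos 1: 'h' != 'a' (stop)
LCP = "t" (length 1)


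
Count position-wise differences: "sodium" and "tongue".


Comparing character by character (same length = 6):
  Pos 0: 's' vs 't' !=
  Pos 1: 'o' vs 'o' =
  Pos 2: 'd' vs 'n' !=
  Pos 3: 'i' vs 'g' !=
  Pos 4: 'u' vs 'u' =
  Pos 5: 'm' vs 'e' !=
Hamming distance = 4


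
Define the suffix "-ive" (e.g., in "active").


Suffix: -ive
Example: active (act + -ive)
Meaning = tending to


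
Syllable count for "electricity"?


Word: "electricity"
Syllable breakdown: e · lec · tric · i · ty
Counting: 5 parts
= 5 syllables


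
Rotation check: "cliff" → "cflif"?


Word: "cliff", Candidate: "cflif"
Method: check if candidate is substring of word+word
"cliffcliff" contains "cflif"? No
Is rotation = No


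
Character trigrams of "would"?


Word: "would" (length 5)
Number of trigrams = 5 - 3 + 1 = 3
  Position 0: "wou"
  Position 1: "oul"
  Position 2: "uld"
Trigrams = "wou", "oul", "uld"


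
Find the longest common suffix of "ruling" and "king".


Word 1: "ruling"
Word 2: "king"
Comparing from end:
  Pos -1: 'g' == 'g'
  Pos -2: 'n' == 'n'
  Pos -3: 'i' == 'i'
  Pos -4: 'l' != 'k' (stop)
LCS = "ing" (length 3)


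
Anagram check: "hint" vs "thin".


Word 1: "hint" → sorted: hint
Word 2: "thin" → sorted: hint
Same letters? hint == hint
Anagram = Yes


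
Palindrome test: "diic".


Word: "diic"
Reversed: "ciid"
Forward == Backward? diic != ciid
Palindrome = No


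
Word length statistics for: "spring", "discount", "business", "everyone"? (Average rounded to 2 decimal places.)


Lengths: "spring"=6, "discount"=8, "business"=8, "everyone"=8
Sum = 30, Count = 4
Average = 30/4 = 7.50
= avg=7.50, min=6, max=8


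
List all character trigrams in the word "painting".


Word: "painting" (length 8)
Number of trigrams = 8 - 3 + 1 = 6
  Position 0: "pai"
  Position 1: "ain"
  Position 2: "int"
  Position 3: "nti"
  Position 4: "tin"
  Position 5: "ing"
Trigrams = "pai", "ain", "int", "nti", "tin", "ing"


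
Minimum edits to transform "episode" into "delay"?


Word 1: "episode" (length 7)
Word 2: "delay" (length 5)
One optimal edit sequence (insert/delete/substitute each cost 1):
  1. delete 'e'  (+1)
  2. delete 'p'  (+1)
  3. substitute 'i' -> 'd'  (+1)
  4. substitute 's' -> 'e'  (+1)
  5. substitute 'o' -> 'l'  (+1)
  6. substitute 'd' -> 'a'  (+1)
  7. substitute 'e' -> 'y'  (+1)
Total edit operations: 7
Edit distance = 7


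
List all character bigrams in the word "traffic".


Word: "traffic" (length 7)
Number of bigrams = 7 - 2 + 1 = 6
  Position 0: "tr"
  Position 1: "ra"
  Position 2: "af"
  Position 3: "ff"
  Position 4: "fi"
  Position 5: "ic"
Bigrams = "tr", "ra", "af", "ff", "fi", "ic"


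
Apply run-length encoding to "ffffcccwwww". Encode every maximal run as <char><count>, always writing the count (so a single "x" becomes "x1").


String: "ffffcccwwww"
Scanning for consecutive runs:
  'f' x 4
  'c' x 3
  'w' x 4
RLE = "f4c3w4"


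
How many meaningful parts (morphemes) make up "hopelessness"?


Word: "hopelessness"
Morphemes: hope / -less / -ness
Each morpheme carries meaning
= 3 morphemes


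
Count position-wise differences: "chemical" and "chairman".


Comparing character by character (same length = 8):
  Pos 0: 'c' vs 'c' =
  Pos 1: 'h' vs 'h' =
  Pos 2: 'e' vs 'a' !=
  Pos 3: 'm' vs 'i' !=
  Pos 4: 'i' vs 'r' !=
  Pos 5: 'c' vs 'm' !=
  Pos 6: 'a' vs 'a' =
  Pos 7: 'l' vs 'n' !=
Hamming distance = 5


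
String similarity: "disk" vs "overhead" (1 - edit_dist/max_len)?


Word 1: "disk" (length 4)
Word 2: "overhead" (length 8)
One optimal edit sequence:
  1. insert 'o'  (+1)
  2. insert 'v'  (+1)
  3. insert 'e'  (+1)
  4. insert 'r'  (+1)
  5. substitute 'd' -> 'h'  (+1)
  6. substitute 'i' -> 'e'  (+1)
  7. substitute 's' -> 'a'  (+1)
  8. substitute 'k' -> 'd'  (+1)
Edit distance = 8
Max length = max(4, 8) = 8
Similarity = 1 - 8/8
= 0.0000


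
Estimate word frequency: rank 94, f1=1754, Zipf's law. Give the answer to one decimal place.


Zipf's law: f(r) = f(1) / r
f(1) = 1754
f(94) = 1754 / 94
= 18.7 occurrences


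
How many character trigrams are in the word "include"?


Word: "include" (length 7)
Number of 3-grams = length - 3 + 1 = 7 - 3 + 1
= 5


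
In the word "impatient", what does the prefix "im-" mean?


Prefix: im-
Example: impatient = im- + patient
Meaning = not / into


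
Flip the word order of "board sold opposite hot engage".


Original: "board sold opposite hot engage"
Words (1..n): board | sold | opposite | hot | engage
Reversed (n..1): engage | hot | opposite | sold | board
Result = "engage hot opposite sold board"


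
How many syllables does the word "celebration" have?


Word: "celebration"
Syllable breakdown: cel · e · bra · tion
Counting: 4 parts
= 4 syllables


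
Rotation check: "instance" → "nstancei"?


Word: "instance", Candidate: "nstancei"
Method: check if candidate is substring of word+word
"instanceinstance" contains "nstancei"? Yes
Is rotation = Yes


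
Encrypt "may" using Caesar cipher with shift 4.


Word: "may"
Shift: 4
Each letter → (letter + shift) mod 26:
  'm' (12) + 4 = 16 → 'q'
  'a' (0) + 4 = 4 → 'e'
  'y' (24) + 4 = 2 → 'c'
Result = "qec"


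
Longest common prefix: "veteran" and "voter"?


Word 1: "veteran"
Word 2: "voter"
Comparing from start:
  Pos 0: 'v' == 'v'
  Pos 1: 'e' != 'o' (stop)
LCP = "v" (length 1)


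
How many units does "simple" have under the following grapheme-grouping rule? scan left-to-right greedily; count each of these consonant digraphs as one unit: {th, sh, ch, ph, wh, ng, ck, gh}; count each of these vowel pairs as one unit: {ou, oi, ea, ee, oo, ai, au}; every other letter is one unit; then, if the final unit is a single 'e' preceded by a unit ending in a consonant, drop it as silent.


Word: "simple" (6 letters)
Left-to-right scan:
  [1] 's' (letter)
  [2] 'i' (letter)
  [3] 'm' (letter)
  [4] 'p' (letter)
  [5] 'l' (letter)
  [6] 'e' (letter)
Units from scan: 6
Final unit is 'e' after a consonant -> drop as silent (-1)
Sound units = 5 units


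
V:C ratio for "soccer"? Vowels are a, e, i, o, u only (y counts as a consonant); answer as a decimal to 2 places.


Word: "soccer"
Vowels (a,e,i,o,u): 2
Consonants: 4
Ratio = 2/4
= 0.50


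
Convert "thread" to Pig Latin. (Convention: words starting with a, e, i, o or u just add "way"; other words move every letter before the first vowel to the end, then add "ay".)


Word: "thread"
Starts with consonant(s) → move to end, add 'ay'
Consonant cluster: "thr"
Pig Latin = "eadthray"


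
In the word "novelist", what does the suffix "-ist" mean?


Suffix: -ist
As in: novelist -> novel + -ist
Meaning = one who practices


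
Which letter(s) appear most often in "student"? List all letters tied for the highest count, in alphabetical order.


Word: "student"
Letter counts:
  'd': 1
  'e': 1
  'n': 1
  's': 1
  't': 2
  'u': 1
Maximum count = 2
Most frequent = 't' (2 times each)


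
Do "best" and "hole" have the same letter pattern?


Pattern of "best": [0, 1, 2, 3]
Pattern of "hole": [0, 1, 2, 3]
Patterns match
Same pattern = Yes


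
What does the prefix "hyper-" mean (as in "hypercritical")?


Prefix: hyper-
As in: hypercritical -> hyper- + critical
Meaning = over / excessive


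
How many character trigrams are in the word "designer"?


Word: "designer" (length 8)
Number of 3-grams = length - 3 + 1 = 8 - 3 + 1
= 6


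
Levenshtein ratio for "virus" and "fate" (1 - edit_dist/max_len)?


Word 1: "virus" (length 5)
Word 2: "fate" (length 4)
One optimal edit sequence:
  1. delete 'v'  (+1)
  2. substitute 'i' -> 'f'  (+1)
  3. substitute 'r' -> 'a'  (+1)
  4. substitute 'u' -> 't'  (+1)
  5. substitute 's' -> 'e'  (+1)
Edit distance = 5
Max length = max(5, 4) = 5
Similarity = 1 - 5/5
= 0.0000


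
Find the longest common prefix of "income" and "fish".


Word 1: "income"
Word 2: "fish"
Comparing from start:
  Pos 0: 'i' != 'f' (stop)
LCP = "" (length 0)


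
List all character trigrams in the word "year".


Word: "year" (length 4)
Number of trigrams = 4 - 3 + 1 = 2
  Position 0: "yea"
  Position 1: "ear"
Trigrams = "yea", "ear"


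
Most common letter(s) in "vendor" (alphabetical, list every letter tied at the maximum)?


Word: "vendor"
Letter counts:
  'd': 1
  'e': 1
  'n': 1
  'o': 1
  'r': 1
  'v': 1
Maximum count = 1
Most frequent = 'd', 'e', 'n', 'o', 'r', 'v' (1 time each)


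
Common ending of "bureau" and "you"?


Word 1: "bureau"
Word 2: "you"
Comparing from end:
  Pos -1: 'u' == 'u'
  Pos -2: 'a' != 'o' (stop)
LCS = "u" (length 1)


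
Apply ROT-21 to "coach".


Word: "coach"
Shift: 21
Each letter → (letter + shift) mod 26:
  'c' (2) + 21 = 23 → 'x'
  'o' (14) + 21 = 9 → 'j'
  'a' (0) + 21 = 21 → 'v'
  'c' (2) + 21 = 23 → 'x'
  'h' (7) + 21 = 2 → 'c'
Result = "xjvxc"


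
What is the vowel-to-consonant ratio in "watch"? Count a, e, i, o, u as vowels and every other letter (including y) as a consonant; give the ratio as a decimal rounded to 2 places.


Word: "watch"
Vowels (a,e,i,o,u): 1
Consonants: 4
Ratio = 1/4
= 0.25


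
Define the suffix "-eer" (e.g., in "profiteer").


Suffix: -eer
Example: profiteer = profit + -eer
Meaning = one who is concerned with


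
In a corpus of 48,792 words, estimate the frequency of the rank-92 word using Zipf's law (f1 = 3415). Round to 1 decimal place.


Zipf's law: f(r) = f(1) / r
f(1) = 3415
f(92) = 3415 / 92
= 37.1 occurrences


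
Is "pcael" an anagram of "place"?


Word 1: "place" → sorted: acelp
Word 2: "pcael" → sorted: acelp
Same letters? acelp == acelp
Anagram = Yes


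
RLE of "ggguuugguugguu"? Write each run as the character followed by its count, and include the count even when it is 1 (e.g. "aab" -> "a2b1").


String: "ggguuugguugguu"
Scanning for consecutive runs:
  'g' x 3
  'u' x 3
  'g' x 2
  'u' x 2
  'g' x 2
  'u' x 2
RLE = "g3u3g2u2g2u2"


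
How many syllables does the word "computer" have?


Word: "computer"
Syllable breakdown: com · pu · ter
Counting: 3 parts
= 3 syllables


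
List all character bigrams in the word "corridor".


Word: "corridor" (length 8)
Number of bigrams = 8 - 2 + 1 = 7
  Position 0: "co"
  Position 1: "or"
  Position 2: "rr"
  Position 3: "ri"
  Position 4: "id"
  Position 5: "do"
  Position 6: "or"
Bigrams = "co", "or", "rr", "ri", "id", "do", "or"


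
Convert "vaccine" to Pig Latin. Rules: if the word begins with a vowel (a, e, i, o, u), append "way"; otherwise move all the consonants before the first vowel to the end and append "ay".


Word: "vaccine"
Starts with consonant(s) → move to end, add 'ay'
Consonant cluster: "v"
Pig Latin = "accinevay"


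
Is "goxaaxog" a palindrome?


Word: "goxaaxog"
Reversed: "goxaaxog"
Forward == Backward? goxaaxog == goxaaxog
Palindrome = Yes


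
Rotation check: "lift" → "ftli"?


Word: "lift", Candidate: "ftli"
Method: check if candidate is substring of word+word
"liftlift" contains "ftli"? Yes
Is rotation = Yes


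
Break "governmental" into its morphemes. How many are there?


Word: "governmental"
Morphemes: govern | -ment | -al
Each morpheme carries meaning
= 3 morphemes


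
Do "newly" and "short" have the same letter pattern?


Pattern of "newly": [0, 1, 2, 3, 4]
Pattern of "short": [0, 1, 2, 3, 4]
Patterns match
Same pattern = Yes


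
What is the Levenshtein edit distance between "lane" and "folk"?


Word 1: "lane" (length 4)
Word 2: "folk" (length 4)
One optimal edit sequence (insert/delete/substitute each cost 1):
  1. substitute 'l' -> 'f'  (+1)
  2. substitute 'a' -> 'o'  (+1)
  3. substitute 'n' -> 'l'  (+1)
  4. substitute 'e' -> 'k'  (+1)
Total edit operations: 4
Edit distance = 4


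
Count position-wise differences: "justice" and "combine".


Comparing character by character (same length = 7):
  Pos 0: 'j' vs 'c' !=
  Pos 1: 'u' vs 'o' !=
  Pos 2: 's' vs 'm' !=
  Pos 3: 't' vs 'b' !=
  Pos 4: 'i' vs 'i' =
  Pos 5: 'c' vs 'n' !=
  Pos 6: 'e' vs 'e' =
Hamming distance = 5


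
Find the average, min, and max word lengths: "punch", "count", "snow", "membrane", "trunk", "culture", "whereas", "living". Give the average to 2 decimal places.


Lengths: "punch"=5, "count"=5, "snow"=4, "membrane"=8, "trunk"=5, "culture"=7, "whereas"=7, "living"=6
Sum = 47, Count = 8
Average = 47/8 = 5.88
= avg=5.88, min=4, max=8


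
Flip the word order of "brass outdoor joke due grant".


Original: "brass outdoor joke due grant"
Words (1..n): brass | outdoor | joke | due | grant
Reversed (n..1): grant | due | joke | outdoor | brass
Result = "grant due joke outdoor brass"


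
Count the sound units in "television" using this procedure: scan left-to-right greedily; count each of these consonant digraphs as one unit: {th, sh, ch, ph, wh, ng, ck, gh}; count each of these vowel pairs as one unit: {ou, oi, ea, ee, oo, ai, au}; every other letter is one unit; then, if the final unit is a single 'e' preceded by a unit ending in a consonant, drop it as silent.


Word: "television" (10 letters)
Left-to-right scan:
  (1) 't' (letter)
  (2) 'e' (letter)
  (3) 'l' (letter)
  (4) 'e' (letter)
  (5) 'v' (letter)
  (6) 'i' (letter)
  (7) 's' (letter)
  (8) 'i' (letter)
  (9) 'o' (letter)
  (10) 'n' (letter)
Units from scan: 10
Sound units = 10 units


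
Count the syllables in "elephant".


Word: "elephant"
Syllable breakdown: el / e / phant
Counting: 3 parts
= 3 syllables


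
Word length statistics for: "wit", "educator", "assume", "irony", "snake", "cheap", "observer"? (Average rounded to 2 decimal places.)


Lengths: "wit"=3, "educator"=8, "assume"=6, "irony"=5, "snake"=5, "cheap"=5, "observer"=8
Sum = 40, Count = 7
Average = 40/7 = 5.71
= avg=5.71, min=3, max=8


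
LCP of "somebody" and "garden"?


Word 1: "somebody"
Word 2: "garden"
Comparing from start:
  Pos 0: 's' != 'g' (stop)
LCP = "" (length 0)


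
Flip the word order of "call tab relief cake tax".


Original: "call tab relief cake tax"
Words (1..n): call | tab | relief | cake | tax
Reversed (n..1): tax | cake | relief | tab | call
Result = "tax cake relief tab call"


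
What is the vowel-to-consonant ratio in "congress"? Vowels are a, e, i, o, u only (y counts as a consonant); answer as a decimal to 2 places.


Word: "congress"
Vowels (a,e,i,o,u): 2
Consonants: 6
Ratio = 2/6
= 0.33


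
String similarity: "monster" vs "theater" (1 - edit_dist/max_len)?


Word 1: "monster" (length 7)
Word 2: "theater" (length 7)
One optimal edit sequence:
  1. substitute 'm' -> 't'  (+1)
  2. substitute 'o' -> 'h'  (+1)
  3. substitute 'n' -> 'e'  (+1)
  4. substitute 's' -> 'a'  (+1)
  5. keep 't'
  6. keep 'e'
  7. keep 'r'
Edit distance = 4
Max length = max(7, 7) = 7
Similarity = 1 - 4/7
= 0.4286


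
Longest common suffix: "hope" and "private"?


Word 1: "hope"
Word 2: "private"
Comparing from end:
  Pos -1: 'e' == 'e'
  Pos -2: 'p' != 't' (stop)
LCS = "e" (length 1)


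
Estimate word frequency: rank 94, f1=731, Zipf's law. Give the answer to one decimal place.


Zipf's law: f(r) = f(1) / r
f(1) = 731
f(94) = 731 / 94
= 7.8 occurrences


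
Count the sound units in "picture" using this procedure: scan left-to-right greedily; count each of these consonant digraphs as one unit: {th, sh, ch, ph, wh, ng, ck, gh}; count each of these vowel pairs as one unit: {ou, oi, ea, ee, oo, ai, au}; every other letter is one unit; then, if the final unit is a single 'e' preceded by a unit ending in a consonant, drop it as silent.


Word: "picture" (7 letters)
Left-to-right scan:
  1. 'p' (letter)
  2. 'i' (letter)
  3. 'c' (letter)
  4. 't' (letter)
  5. 'u' (letter)
  6. 'r' (letter)
  7. 'e' (letter)
Units from scan: 7
Final unit is 'e' after a consonant -> drop as silent (-1)
Sound units = 6 units


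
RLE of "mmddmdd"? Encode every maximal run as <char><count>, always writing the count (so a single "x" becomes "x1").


String: "mmddmdd"
Scanning for consecutive runs:
  'm' x 2
  'd' x 2
  'm' x 1
  'd' x 2
RLE = "m2d2m1d2"


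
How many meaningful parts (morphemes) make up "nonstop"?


Word: "nonstop"
Morphemes: non- + stop
Each morpheme carries meaning
= 2 morphemes


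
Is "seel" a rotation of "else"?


Word: "else", Candidate: "seel"
Method: check if candidate is substring of word+word
"elseelse" contains "seel"? Yes
Is rotation = Yes


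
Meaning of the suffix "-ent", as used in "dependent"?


Suffix: -ent
Example: dependent (depend + -ent)
Meaning = one who / that which


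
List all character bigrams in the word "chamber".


Word: "chamber" (length 7)
Number of bigrams = 7 - 2 + 1 = 6
  Position 0: "ch"
  Position 1: "ha"
  Position 2: "am"
  Position 3: "mb"
  Position 4: "be"
  Position 5: "er"
Bigrams = "ch", "ha", "am", "mb", "be", "er"


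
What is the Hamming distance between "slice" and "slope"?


Comparing character by character (same length = 5):
  Pos 0: 's' vs 's' =
  Pos 1: 'l' vs 'l' =
  Pos 2: 'i' vs 'o' !=
  Pos 3: 'c' vs 'p' !=
  Pos 4: 'e' vs 'e' =
Hamming distance = 2


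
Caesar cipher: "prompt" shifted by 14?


Word: "prompt"
Shift: 14
Each letter → (letter + shift) mod 26:
  'p' (15) + 14 = 3 → 'd'
  'r' (17) + 14 = 5 → 'f'
  'o' (14) + 14 = 2 → 'c'
  'm' (12) + 14 = 0 → 'a'
  'p' (15) + 14 = 3 → 'd'
  't' (19) + 14 = 7 → 'h'
Result = "dfcadh"


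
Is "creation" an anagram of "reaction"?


Word 1: "reaction" → sorted: aceinort
Word 2: "creation" → sorted: aceinort
Same letters? aceinort == aceinort
Anagram = Yes


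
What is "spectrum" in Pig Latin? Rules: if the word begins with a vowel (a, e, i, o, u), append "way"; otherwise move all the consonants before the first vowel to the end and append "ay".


Word: "spectrum"
Starts with consonant(s) → move to end, add 'ay'
Consonant cluster: "sp"
Pig Latin = "ectrumspay"


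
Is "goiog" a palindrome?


Word: "goiog"
Reversed: "goiog"
Forward == Backward? goiog == goiog
Palindrome = Yes


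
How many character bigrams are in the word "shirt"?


Word: "shirt" (length 5)
Number of 2-grams = length - 2 + 1 = 5 - 2 + 1
= 4
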